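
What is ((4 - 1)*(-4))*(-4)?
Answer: 48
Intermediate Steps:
((4 - 1)*(-4))*(-4) = (3*(-4))*(-4) = -12*(-4) = 48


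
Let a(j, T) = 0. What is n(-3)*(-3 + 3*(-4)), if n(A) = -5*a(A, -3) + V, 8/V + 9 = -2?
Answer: 120/11 ≈ 10.909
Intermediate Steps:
V = -8/11 (V = 8/(-9 - 2) = 8/(-11) = 8*(-1/11) = -8/11 ≈ -0.72727)
n(A) = -8/11 (n(A) = -5*0 - 8/11 = 0 - 8/11 = -8/11)
n(-3)*(-3 + 3*(-4)) = -8*(-3 + 3*(-4))/11 = -8*(-3 - 12)/11 = -8/11*(-15) = 120/11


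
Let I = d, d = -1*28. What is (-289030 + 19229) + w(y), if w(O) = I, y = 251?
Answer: -269829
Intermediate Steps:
d = -28
I = -28
w(O) = -28
(-289030 + 19229) + w(y) = (-289030 + 19229) - 28 = -269801 - 28 = -269829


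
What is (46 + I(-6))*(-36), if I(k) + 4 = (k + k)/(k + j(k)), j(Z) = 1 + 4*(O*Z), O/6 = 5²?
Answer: -5451192/3605 ≈ -1512.1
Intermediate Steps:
O = 150 (O = 6*5² = 6*25 = 150)
j(Z) = 1 + 600*Z (j(Z) = 1 + 4*(150*Z) = 1 + 600*Z)
I(k) = -4 + 2*k/(1 + 601*k) (I(k) = -4 + (k + k)/(k + (1 + 600*k)) = -4 + (2*k)/(1 + 601*k) = -4 + 2*k/(1 + 601*k))
(46 + I(-6))*(-36) = (46 + 2*(-2 - 1201*(-6))/(1 + 601*(-6)))*(-36) = (46 + 2*(-2 + 7206)/(1 - 3606))*(-36) = (46 + 2*7204/(-3605))*(-36) = (46 + 2*(-1/3605)*7204)*(-36) = (46 - 14408/3605)*(-36) = (151422/3605)*(-36) = -5451192/3605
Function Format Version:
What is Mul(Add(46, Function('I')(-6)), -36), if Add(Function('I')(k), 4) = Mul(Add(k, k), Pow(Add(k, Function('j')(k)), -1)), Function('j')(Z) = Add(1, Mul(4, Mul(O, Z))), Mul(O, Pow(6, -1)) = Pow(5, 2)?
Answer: Rational(-5451192, 3605) ≈ -1512.1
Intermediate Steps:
O = 150 (O = Mul(6, Pow(5, 2)) = Mul(6, 25) = 150)
Function('j')(Z) = Add(1, Mul(600, Z)) (Function('j')(Z) = Add(1, Mul(4, Mul(150, Z))) = Add(1, Mul(600, Z)))
Function('I')(k) = Add(-4, Mul(2, k, Pow(Add(1, Mul(601, k)), -1))) (Function('I')(k) = Add(-4, Mul(Add(k, k), Pow(Add(k, Add(1, Mul(600, k))), -1))) = Add(-4, Mul(Mul(2, k), Pow(Add(1, Mul(601, k)), -1))) = Add(-4, Mul(2, k, Pow(Add(1, Mul(601, k)), -1))))
Mul(Add(46, Function('I')(-6)), -36) = Mul(Add(46, Mul(2, Pow(Add(1, Mul(601, -6)), -1), Add(-2, Mul(-1201, -6)))), -36) = Mul(Add(46, Mul(2, Pow(Add(1, -3606), -1), Add(-2, 7206))), -36) = Mul(Add(46, Mul(2, Pow(-3605, -1), 7204)), -36) = Mul(Add(46, Mul(2, Rational(-1, 3605), 7204)), -36) = Mul(Add(46, Rational(-14408, 3605)), -36) = Mul(Rational(151422, 3605), -36) = Rational(-5451192, 3605)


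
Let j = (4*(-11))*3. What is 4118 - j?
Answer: 4250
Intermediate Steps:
j = -132 (j = -44*3 = -132)
4118 - j = 4118 - 1*(-132) = 4118 + 132 = 4250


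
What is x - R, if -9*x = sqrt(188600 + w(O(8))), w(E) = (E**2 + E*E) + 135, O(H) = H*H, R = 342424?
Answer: -342424 - sqrt(196927)/9 ≈ -3.4247e+5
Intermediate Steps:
O(H) = H**2
w(E) = 135 + 2*E**2 (w(E) = (E**2 + E**2) + 135 = 2*E**2 + 135 = 135 + 2*E**2)
x = -sqrt(196927)/9 (x = -sqrt(188600 + (135 + 2*(8**2)**2))/9 = -sqrt(188600 + (135 + 2*64**2))/9 = -sqrt(188600 + (135 + 2*4096))/9 = -sqrt(188600 + (135 + 8192))/9 = -sqrt(188600 + 8327)/9 = -sqrt(196927)/9 ≈ -49.307)
x - R = -sqrt(196927)/9 - 1*342424 = -sqrt(196927)/9 - 342424 = -342424 - sqrt(196927)/9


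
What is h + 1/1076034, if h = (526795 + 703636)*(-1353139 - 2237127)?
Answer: -4753460450614973963/1076034 ≈ -4.4176e+12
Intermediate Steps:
h = -4417574584646 (h = 1230431*(-3590266) = -4417574584646)
h + 1/1076034 = -4417574584646 + 1/1076034 = -4753460450614973963/1076034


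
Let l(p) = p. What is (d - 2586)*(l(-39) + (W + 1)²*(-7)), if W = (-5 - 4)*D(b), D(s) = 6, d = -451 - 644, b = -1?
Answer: 72523062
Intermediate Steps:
d = -1095
W = -54 (W = (-5 - 4)*6 = -9*6 = -54)
(d - 2586)*(l(-39) + (W + 1)²*(-7)) = (-1095 - 2586)*(-39 + (-54 + 1)²*(-7)) = -3681*(-39 + (-53)²*(-7)) = -3681*(-39 + 2809*(-7)) = -3681*(-39 - 19663) = -3681*(-19702) = 72523062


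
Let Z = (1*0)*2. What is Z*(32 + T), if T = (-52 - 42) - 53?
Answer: 0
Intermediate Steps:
Z = 0 (Z = 0*2 = 0)
T = -147 (T = -94 - 53 = -147)
Z*(32 + T) = 0*(32 - 147) = 0*(-115) = 0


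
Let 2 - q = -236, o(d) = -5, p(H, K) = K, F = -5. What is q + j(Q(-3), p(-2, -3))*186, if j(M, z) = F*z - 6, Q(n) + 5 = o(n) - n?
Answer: 1912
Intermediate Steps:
Q(n) = -10 - n (Q(n) = -5 + (-5 - n) = -10 - n)
j(M, z) = -6 - 5*z (j(M, z) = -5*z - 6 = -6 - 5*z)
q = 238 (q = 2 - 1*(-236) = 2 + 236 = 238)
q + j(Q(-3), p(-2, -3))*186 = 238 + (-6 - 5*(-3))*186 = 238 + (-6 + 15)*186 = 238 + 9*186 = 238 + 1674 = 1912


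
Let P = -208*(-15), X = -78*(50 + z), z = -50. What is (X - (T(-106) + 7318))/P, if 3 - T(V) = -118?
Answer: -7439/3120 ≈ -2.3843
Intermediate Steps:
X = 0 (X = -78*(50 - 50) = -78*0 = 0)
T(V) = 121 (T(V) = 3 - 1*(-118) = 3 + 118 = 121)
P = 3120
(X - (T(-106) + 7318))/P = (0 - (121 + 7318))/3120 = (0 - 1*7439)*(1/3120) = (0 - 7439)*(1/3120) = -7439*1/3120 = -7439/3120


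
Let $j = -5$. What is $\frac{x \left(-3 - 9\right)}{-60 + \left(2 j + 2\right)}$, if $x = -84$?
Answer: $- \frac{252}{17} \approx -14.824$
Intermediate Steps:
$\frac{x \left(-3 - 9\right)}{-60 + \left(2 j + 2\right)} = \frac{\left(-84\right) \left(-3 - 9\right)}{-60 + \left(2 \left(-5\right) + 2\right)} = \frac{\left(-84\right) \left(-3 - 9\right)}{-60 + \left(-10 + 2\right)} = \frac{\left(-84\right) \left(-12\right)}{-60 - 8} = \frac{1008}{-68} = 1008 \left(- \frac{1}{68}\right) = - \frac{252}{17}$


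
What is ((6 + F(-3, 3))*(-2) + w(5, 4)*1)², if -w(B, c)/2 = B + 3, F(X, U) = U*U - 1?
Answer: 1936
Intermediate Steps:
F(X, U) = -1 + U² (F(X, U) = U² - 1 = -1 + U²)
w(B, c) = -6 - 2*B (w(B, c) = -2*(B + 3) = -2*(3 + B) = -6 - 2*B)
((6 + F(-3, 3))*(-2) + w(5, 4)*1)² = ((6 + (-1 + 3²))*(-2) + (-6 - 2*5)*1)² = ((6 + (-1 + 9))*(-2) + (-6 - 10)*1)² = ((6 + 8)*(-2) - 16*1)² = (14*(-2) - 16)² = (-28 - 16)² = (-44)² = 1936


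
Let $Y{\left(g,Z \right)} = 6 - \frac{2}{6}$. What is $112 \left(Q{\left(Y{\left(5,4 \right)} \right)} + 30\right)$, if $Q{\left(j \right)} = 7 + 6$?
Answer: $4816$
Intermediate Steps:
$Y{\left(g,Z \right)} = \frac{17}{3}$ ($Y{\left(g,Z \right)} = 6 - 2 \cdot \frac{1}{6} = 6 - \frac{1}{3} = \frac{17}{3}$)
$Q{\left(j \right)} = 13$
$112 \left(Q{\left(Y{\left(5,4 \right)} \right)} + 30\right) = 112 \left(13 + 30\right) = 112 \cdot 43 = 4816$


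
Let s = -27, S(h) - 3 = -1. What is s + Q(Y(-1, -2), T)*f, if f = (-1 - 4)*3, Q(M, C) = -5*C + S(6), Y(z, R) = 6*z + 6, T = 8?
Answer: 543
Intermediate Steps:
Y(z, R) = 6 + 6*z
S(h) = 2 (S(h) = 3 - 1 = 2)
Q(M, C) = 2 - 5*C (Q(M, C) = -5*C + 2 = 2 - 5*C)
f = -15 (f = -5*3 = -15)
s + Q(Y(-1, -2), T)*f = -27 + (2 - 5*8)*(-15) = -27 + (2 - 40)*(-15) = -27 - 38*(-15) = -27 + 570 = 543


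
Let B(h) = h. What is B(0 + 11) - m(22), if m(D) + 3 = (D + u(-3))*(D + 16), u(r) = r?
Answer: -708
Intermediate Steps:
m(D) = -3 + (-3 + D)*(16 + D) (m(D) = -3 + (D - 3)*(D + 16) = -3 + (-3 + D)*(16 + D))
B(0 + 11) - m(22) = (0 + 11) - (-51 + 22² + 13*22) = 11 - (-51 + 484 + 286) = 11 - 1*719 = 11 - 719 = -708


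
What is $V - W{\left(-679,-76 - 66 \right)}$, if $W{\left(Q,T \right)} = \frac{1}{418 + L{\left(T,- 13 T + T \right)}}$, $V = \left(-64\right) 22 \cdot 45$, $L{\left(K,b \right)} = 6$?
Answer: $- \frac{26864641}{424} \approx -63360.0$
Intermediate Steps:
$V = -63360$ ($V = \left(-1408\right) 45 = -63360$)
$W{\left(Q,T \right)} = \frac{1}{424}$ ($W{\left(Q,T \right)} = \frac{1}{418 + 6} = \frac{1}{424}$)
$V - W{\left(-679,-76 - 66 \right)} = -63360 - \frac{1}{424} = - \frac{26864641}{424}$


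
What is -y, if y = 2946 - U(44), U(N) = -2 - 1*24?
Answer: -2972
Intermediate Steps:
U(N) = -26 (U(N) = -2 - 24 = -26)
y = 2972 (y = 2946 - 1*(-26) = 2946 + 26 = 2972)
-y = -1*2972 = -2972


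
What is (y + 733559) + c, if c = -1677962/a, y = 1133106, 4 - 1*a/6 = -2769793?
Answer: 15510848512034/8309391 ≈ 1.8667e+6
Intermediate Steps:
a = 16618782 (a = 24 - 6*(-2769793) = 24 + 16618758 = 16618782)
c = -838981/8309391 (c = -1677962/16618782 = -1677962*1/16618782 = -838981/8309391 ≈ -0.10097)
(y + 733559) + c = (1133106 + 733559) - 838981/8309391 = 1866665 - 838981/8309391 = 15510848512034/8309391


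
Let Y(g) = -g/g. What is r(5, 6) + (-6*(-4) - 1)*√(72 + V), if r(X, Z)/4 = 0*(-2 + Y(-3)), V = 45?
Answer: 69*√13 ≈ 248.78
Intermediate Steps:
Y(g) = -1 (Y(g) = -1*1 = -1)
r(X, Z) = 0 (r(X, Z) = 4*(0*(-2 - 1)) = 4*(0*(-3)) = 4*0 = 0)
r(5, 6) + (-6*(-4) - 1)*√(72 + V) = 0 + (-6*(-4) - 1)*√(72 + 45) = 0 + (24 - 1)*√117 = 0 + 23*(3*√13) = 0 + 69*√13 = 69*√13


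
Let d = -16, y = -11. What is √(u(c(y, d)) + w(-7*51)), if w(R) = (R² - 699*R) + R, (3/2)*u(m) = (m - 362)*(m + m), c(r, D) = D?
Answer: 7*√7851 ≈ 620.24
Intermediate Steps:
u(m) = 4*m*(-362 + m)/3 (u(m) = 2*((m - 362)*(m + m))/3 = 2*((-362 + m)*(2*m))/3 = 2*(2*m*(-362 + m))/3 = 4*m*(-362 + m)/3)
w(R) = R² - 698*R
√(u(c(y, d)) + w(-7*51)) = √((4/3)*(-16)*(-362 - 16) + (-7*51)*(-698 - 7*51)) = √((4/3)*(-16)*(-378) - 357*(-698 - 357)) = √(8064 - 357*(-1055)) = √(8064 + 376635) = √384699 = 7*√7851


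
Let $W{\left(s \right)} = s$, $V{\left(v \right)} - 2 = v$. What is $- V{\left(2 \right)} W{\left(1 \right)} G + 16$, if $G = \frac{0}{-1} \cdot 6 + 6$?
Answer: $-8$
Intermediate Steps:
$V{\left(v \right)} = 2 + v$
$G = 6$ ($G = 0 \left(-1\right) 6 + 6 = 0 \cdot 6 + 6 = 0 + 6 = 6$)
$- V{\left(2 \right)} W{\left(1 \right)} G + 16 = - (2 + 2) 1 \cdot 6 + 16 = \left(-1\right) 4 \cdot 1 \cdot 6 + 16 = \left(-4\right) 1 \cdot 6 + 16 = \left(-4\right) 6 + 16 = -24 + 16 = -8$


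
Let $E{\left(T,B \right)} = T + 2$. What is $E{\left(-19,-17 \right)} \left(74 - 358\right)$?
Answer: $4828$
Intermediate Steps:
$E{\left(T,B \right)} = 2 + T$
$E{\left(-19,-17 \right)} \left(74 - 358\right) = \left(2 - 19\right) \left(74 - 358\right) = \left(-17\right) \left(-284\right) = 4828$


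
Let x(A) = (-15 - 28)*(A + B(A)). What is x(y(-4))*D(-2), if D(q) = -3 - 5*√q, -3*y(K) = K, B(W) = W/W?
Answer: 301 + 1505*I*√2/3 ≈ 301.0 + 709.46*I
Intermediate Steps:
B(W) = 1
y(K) = -K/3
x(A) = -43 - 43*A (x(A) = (-15 - 28)*(A + 1) = -43*(1 + A) = -43 - 43*A)
D(q) = -3 - 5*√q
x(y(-4))*D(-2) = (-43 - (-43)*(-4)/3)*(-3 - 5*I*√2) = (-43 - 43*4/3)*(-3 - 5*I*√2) = (-43 - 172/3)*(-3 - 5*I*√2) = -301*(-3 - 5*I*√2)/3 = 301 + 1505*I*√2/3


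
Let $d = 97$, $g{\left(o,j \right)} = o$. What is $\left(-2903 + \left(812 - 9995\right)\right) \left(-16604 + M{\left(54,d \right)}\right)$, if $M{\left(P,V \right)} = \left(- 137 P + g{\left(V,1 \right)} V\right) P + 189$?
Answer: $-1114075394$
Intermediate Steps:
$M{\left(P,V \right)} = 189 + P \left(V^{2} - 137 P\right)$ ($M{\left(P,V \right)} = \left(- 137 P + V V\right) P + 189 = \left(- 137 P + V^{2}\right) P + 189 = \left(V^{2} - 137 P\right) P + 189 = P \left(V^{2} - 137 P\right) + 189 = 189 + P \left(V^{2} - 137 P\right)$)
$\left(-2903 + \left(812 - 9995\right)\right) \left(-16604 + M{\left(54,d \right)}\right) = \left(-2903 + \left(812 - 9995\right)\right) \left(-16604 + \left(189 - 137 \cdot 54^{2} + 54 \cdot 97^{2}\right)\right) = \left(-2903 + \left(812 - 9995\right)\right) \left(-16604 + \left(189 - 399492 + 54 \cdot 9409\right)\right) = \left(-2903 - 9183\right) \left(-16604 + \left(189 - 399492 + 508086\right)\right) = - 12086 \left(-16604 + 108783\right) = \left(-12086\right) 92179 = -1114075394$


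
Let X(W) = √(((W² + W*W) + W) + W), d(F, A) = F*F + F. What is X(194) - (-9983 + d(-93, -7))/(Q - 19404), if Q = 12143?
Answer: -1427/7261 + 2*√18915 ≈ 274.87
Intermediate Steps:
d(F, A) = F + F² (d(F, A) = F² + F = F + F²)
X(W) = √(2*W + 2*W²) (X(W) = √(((W² + W²) + W) + W) = √((2*W² + W) + W) = √((W + 2*W²) + W) = √(2*W + 2*W²))
X(194) - (-9983 + d(-93, -7))/(Q - 19404) = √2*√(194*(1 + 194)) - (-9983 - 93*(1 - 93))/(12143 - 19404) = √2*√(194*195) - (-9983 - 93*(-92))/(-7261) = √2*√37830 - (-9983 + 8556)*(-1)/7261 = 2*√18915 - (-1427)*(-1)/7261 = 2*√18915 - 1*1427/7261 = 2*√18915 - 1427/7261 = -1427/7261 + 2*√18915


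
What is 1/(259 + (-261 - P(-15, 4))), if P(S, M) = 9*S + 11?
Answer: 1/122 ≈ 0.0081967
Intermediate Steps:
P(S, M) = 11 + 9*S
1/(259 + (-261 - P(-15, 4))) = 1/(259 + (-261 - (11 + 9*(-15)))) = 1/(259 + (-261 - (11 - 135))) = 1/(259 + (-261 - 1*(-124))) = 1/(259 + (-261 + 124)) = 1/(259 - 137) = 1/122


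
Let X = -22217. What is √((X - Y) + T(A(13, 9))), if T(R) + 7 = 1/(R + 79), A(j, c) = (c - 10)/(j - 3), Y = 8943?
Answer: I*√19402104117/789 ≈ 176.54*I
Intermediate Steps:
A(j, c) = (-10 + c)/(-3 + j)
T(R) = -7 + 1/(79 + R) (T(R) = -7 + 1/(R + 79) = -7 + 1/(79 + R))
√((X - Y) + T(A(13, 9))) = √((-22217 - 1*8943) + (-552 - 7*(-10 + 9)/(-3 + 13))/(79 + (-10 + 9)/(-3 + 13))) = √((-22217 - 8943) + (-552 - 7*(-1)/10)/(79 - 1/10)) = √(-31160 + (-552 - 7*(-1)/10)/(79 + (⅒)*(-1))) = √(-31160 + (-552 - 7*(-⅒))/(79 - ⅒)) = √(-31160 + (-552 + 7/10)/(789/10)) = √(-31160 + (10/789)*(-5513/10)) = √(-31160 - 5513/789) = √(-24590753/789) = I*√19402104117/789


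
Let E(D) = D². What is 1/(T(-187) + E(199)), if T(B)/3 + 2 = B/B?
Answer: 1/39598 ≈ 2.5254e-5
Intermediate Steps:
T(B) = -3 (T(B) = -6 + 3*(B/B) = -6 + 3*1 = -6 + 3 = -3)
1/(T(-187) + E(199)) = 1/(-3 + 199²) = 1/(-3 + 39601) = 1/39598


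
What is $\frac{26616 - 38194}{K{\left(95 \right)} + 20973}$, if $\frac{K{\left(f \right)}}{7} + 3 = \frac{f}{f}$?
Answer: $- \frac{11578}{20959} \approx -0.55241$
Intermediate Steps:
$K{\left(f \right)} = -14$ ($K{\left(f \right)} = -21 + 7 \frac{f}{f} = -21 + 7 \cdot 1 = -21 + 7 = -14$)
$\frac{26616 - 38194}{K{\left(95 \right)} + 20973} = \frac{26616 - 38194}{-14 + 20973} = - \frac{11578}{20959}$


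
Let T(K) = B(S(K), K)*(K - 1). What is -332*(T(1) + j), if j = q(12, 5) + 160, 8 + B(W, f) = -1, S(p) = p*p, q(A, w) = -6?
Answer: -51128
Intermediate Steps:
S(p) = p**2
B(W, f) = -9 (B(W, f) = -8 - 1 = -9)
j = 154 (j = -6 + 160 = 154)
T(K) = 9 - 9*K (T(K) = -9*(K - 1) = -9*(-1 + K) = 9 - 9*K)
-332*(T(1) + j) = -332*((9 - 9*1) + 154) = -332*((9 - 9) + 154) = -332*(0 + 154) = -332*154 = -51128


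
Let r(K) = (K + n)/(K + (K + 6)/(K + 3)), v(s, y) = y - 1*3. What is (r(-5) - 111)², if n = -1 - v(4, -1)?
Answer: 1481089/121 ≈ 12240.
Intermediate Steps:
v(s, y) = -3 + y (v(s, y) = y - 3 = -3 + y)
n = 3 (n = -1 - (-3 - 1) = -1 - 1*(-4) = -1 + 4 = 3)
r(K) = (3 + K)/(K + (6 + K)/(3 + K)) (r(K) = (K + 3)/(K + (K + 6)/(K + 3)) = (3 + K)/(K + (6 + K)/(3 + K)))
(r(-5) - 111)² = ((9 + (-5)² + 6*(-5))/(6 + (-5)² + 4*(-5)) - 111)² = ((9 + 25 - 30)/(6 + 25 - 20) - 111)² = (4/11 - 111)² = (-1217/11)² = 1481089/121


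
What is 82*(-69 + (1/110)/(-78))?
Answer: -24272861/4290 ≈ -5658.0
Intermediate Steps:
82*(-69 + (1/110)/(-78)) = 82*(-69 + (1*(1/110))*(-1/78)) = 82*(-69 + (1/110)*(-1/78)) = 82*(-69 - 1/8580) = 82*(-592021/8580) = -24272861/4290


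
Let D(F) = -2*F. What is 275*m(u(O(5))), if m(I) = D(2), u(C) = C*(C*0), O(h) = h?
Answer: -1100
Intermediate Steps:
u(C) = 0 (u(C) = C*0 = 0)
m(I) = -4 (m(I) = -2*2 = -4)
275*m(u(O(5))) = 275*(-4) = -1100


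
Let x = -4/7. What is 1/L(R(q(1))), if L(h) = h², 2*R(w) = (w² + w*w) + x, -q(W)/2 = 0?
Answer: 49/4 ≈ 12.250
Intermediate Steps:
x = -4/7 (x = -4*⅐ = -4/7 ≈ -0.57143)
q(W) = 0 (q(W) = -2*0 = 0)
R(w) = -2/7 + w² (R(w) = ((w² + w*w) - 4/7)/2 = ((w² + w²) - 4/7)/2 = (2*w² - 4/7)/2 = (-4/7 + 2*w²)/2 = -2/7 + w²)
1/L(R(q(1))) = 1/((-2/7 + 0²)²) = 1/((-2/7 + 0)²) = 1/((-2/7)²) = 1/(4/49) = 49/4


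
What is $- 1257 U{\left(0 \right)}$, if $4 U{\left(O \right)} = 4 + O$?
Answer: $-1257$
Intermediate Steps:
$U{\left(O \right)} = 1 + \frac{O}{4}$ ($U{\left(O \right)} = \frac{4 + O}{4} = 1 + \frac{O}{4}$)
$- 1257 U{\left(0 \right)} = - 1257 \left(1 + \frac{1}{4} \cdot 0\right) = - 1257 \left(1 + 0\right) = \left(-1257\right) 1 = -1257$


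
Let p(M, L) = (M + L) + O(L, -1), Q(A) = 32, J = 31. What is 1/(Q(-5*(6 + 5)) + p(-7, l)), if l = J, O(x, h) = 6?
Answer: 1/62 ≈ 0.016129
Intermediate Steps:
l = 31
p(M, L) = 6 + L + M (p(M, L) = (M + L) + 6 = (L + M) + 6 = 6 + L + M)
1/(Q(-5*(6 + 5)) + p(-7, l)) = 1/(32 + (6 + 31 - 7)) = 1/(32 + 30) = 1/62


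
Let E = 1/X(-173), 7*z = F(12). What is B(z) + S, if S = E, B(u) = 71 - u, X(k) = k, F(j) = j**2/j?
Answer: 83898/1211 ≈ 69.280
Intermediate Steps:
F(j) = j
z = 12/7 (z = (1/7)*12 = 12/7 ≈ 1.7143)
E = -1/173 (E = 1/(-173) = -1/173 ≈ -0.0057803)
S = -1/173 ≈ -0.0057803
B(z) + S = (71 - 1*12/7) - 1/173 = (71 - 12/7) - 1/173 = 485/7 - 1/173 = 83898/1211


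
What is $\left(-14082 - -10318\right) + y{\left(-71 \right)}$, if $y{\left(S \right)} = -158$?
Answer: $-3922$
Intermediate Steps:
$\left(-14082 - -10318\right) + y{\left(-71 \right)} = \left(-14082 - -10318\right) - 158 = \left(-14082 + 10318\right) - 158 = -3764 - 158 = -3922$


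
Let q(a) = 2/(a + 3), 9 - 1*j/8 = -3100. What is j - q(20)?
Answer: 572054/23 ≈ 24872.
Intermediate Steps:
j = 24872 (j = 72 - 8*(-3100) = 72 + 24800 = 24872)
q(a) = 2/(3 + a)
j - q(20) = 24872 - 2/(3 + 20) = 24872 - 2/23 = 572054/23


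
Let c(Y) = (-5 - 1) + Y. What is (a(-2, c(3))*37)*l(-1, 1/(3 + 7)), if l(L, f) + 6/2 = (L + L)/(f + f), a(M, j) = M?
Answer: 962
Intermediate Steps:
c(Y) = -6 + Y
l(L, f) = -3 + L/f (l(L, f) = -3 + (L + L)/(f + f) = -3 + (2*L)/((2*f)) = -3 + (2*L)*(1/(2*f)) = -3 + L/f)
(a(-2, c(3))*37)*l(-1, 1/(3 + 7)) = (-2*37)*(-3 - 1/(1/(3 + 7))) = -74*(-3 - 1/(1/10)) = -74*(-3 - 1/1/10) = -74*(-3 - 1*10) = -74*(-3 - 10) = -74*(-13) = 962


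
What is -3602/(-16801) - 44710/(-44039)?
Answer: 909801188/739899239 ≈ 1.2296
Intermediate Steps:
-3602/(-16801) - 44710/(-44039) = -3602*(-1/16801) - 44710*(-1/44039) = 3602/16801 + 44710/44039 = 909801188/739899239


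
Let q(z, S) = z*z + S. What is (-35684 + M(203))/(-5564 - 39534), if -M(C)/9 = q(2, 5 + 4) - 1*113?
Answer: 17392/22549 ≈ 0.77130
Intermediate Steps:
q(z, S) = S + z**2 (q(z, S) = z**2 + S = S + z**2)
M(C) = 900 (M(C) = -9*(((5 + 4) + 2**2) - 1*113) = -9*((9 + 4) - 113) = -9*(13 - 113) = -9*(-100) = 900)
(-35684 + M(203))/(-5564 - 39534) = (-35684 + 900)/(-5564 - 39534) = -34784/(-45098) = -34784*(-1/45098) = 17392/22549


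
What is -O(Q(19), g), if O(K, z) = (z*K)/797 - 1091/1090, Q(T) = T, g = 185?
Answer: -2961823/868730 ≈ -3.4094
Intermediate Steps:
O(K, z) = -1091/1090 + K*z/797 (O(K, z) = (K*z)*(1/797) - 1091*1/1090 = K*z/797 - 1091/1090 = -1091/1090 + K*z/797)
-O(Q(19), g) = -(-1091/1090 + (1/797)*19*185) = -(-1091/1090 + 3515/797) = -1*2961823/868730 = -2961823/868730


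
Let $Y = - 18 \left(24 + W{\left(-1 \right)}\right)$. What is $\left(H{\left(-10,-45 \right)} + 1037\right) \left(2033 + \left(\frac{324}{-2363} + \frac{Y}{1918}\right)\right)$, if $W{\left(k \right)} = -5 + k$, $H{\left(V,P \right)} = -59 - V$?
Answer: $\frac{4551046470932}{2266117} \approx 2.0083 \cdot 10^{6}$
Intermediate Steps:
$Y = -324$ ($Y = - 18 \left(24 - 6\right) = \left(-18\right) 18 = -324$)
$\left(H{\left(-10,-45 \right)} + 1037\right) \left(2033 + \left(\frac{324}{-2363} + \frac{Y}{1918}\right)\right) = \left(\left(-59 - -10\right) + 1037\right) \left(2033 + \left(\frac{324}{-2363} - \frac{324}{1918}\right)\right) = \left(\left(-59 + 10\right) + 1037\right) \left(2033 + \left(324 \left(- \frac{1}{2363}\right) - \frac{162}{959}\right)\right) = \left(-49 + 1037\right) \left(2033 - \frac{693522}{2266117}\right) = 988 \left(2033 - \frac{693522}{2266117}\right) = 988 \cdot \frac{4606322339}{2266117} = \frac{4551046470932}{2266117}$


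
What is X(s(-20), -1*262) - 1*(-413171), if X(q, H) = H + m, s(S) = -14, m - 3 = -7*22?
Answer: 412758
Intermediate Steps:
m = -151 (m = 3 - 7*22 = 3 - 154 = -151)
X(q, H) = -151 + H (X(q, H) = H - 151 = -151 + H)
X(s(-20), -1*262) - 1*(-413171) = (-151 - 1*262) - 1*(-413171) = (-151 - 262) + 413171 = -413 + 413171 = 412758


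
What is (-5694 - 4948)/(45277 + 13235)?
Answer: -5321/29256 ≈ -0.18188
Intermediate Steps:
(-5694 - 4948)/(45277 + 13235) = -10642/58512 = -10642*1/58512 = -5321/29256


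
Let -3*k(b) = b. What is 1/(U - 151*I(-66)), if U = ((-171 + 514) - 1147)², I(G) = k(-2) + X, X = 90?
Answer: 3/1898176 ≈ 1.5805e-6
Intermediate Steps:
k(b) = -b/3
I(G) = 272/3 (I(G) = -⅓*(-2) + 90 = ⅔ + 90 = 272/3)
U = 646416 (U = (343 - 1147)² = (-804)² = 646416)
1/(U - 151*I(-66)) = 1/(646416 - 151*272/3) = 1/(646416 - 41072/3) = 1/(1898176/3) = 3/1898176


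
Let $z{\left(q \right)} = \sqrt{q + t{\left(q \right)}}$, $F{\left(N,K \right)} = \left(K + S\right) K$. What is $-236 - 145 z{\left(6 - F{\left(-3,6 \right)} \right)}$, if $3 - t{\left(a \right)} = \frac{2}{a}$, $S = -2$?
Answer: $-236 - \frac{145 i \sqrt{134}}{3} \approx -236.0 - 559.5 i$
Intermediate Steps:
$t{\left(a \right)} = 3 - \frac{2}{a}$
$F{\left(N,K \right)} = K \left(-2 + K\right)$ ($F{\left(N,K \right)} = \left(K - 2\right) K = \left(-2 + K\right) K = K \left(-2 + K\right)$)
$z{\left(q \right)} = \sqrt{3 + q - \frac{2}{q}}$ ($z{\left(q \right)} = \sqrt{q + \left(3 - \frac{2}{q}\right)} = \sqrt{3 + q - \frac{2}{q}}$)
$-236 - 145 z{\left(6 - F{\left(-3,6 \right)} \right)} = -236 - 145 \sqrt{3 + \left(6 - 6 \left(-2 + 6\right)\right) - \frac{2}{6 - 6 \left(-2 + 6\right)}} = -236 - 145 \sqrt{3 + \left(6 - 6 \cdot 4\right) - \frac{2}{6 - 6 \cdot 4}} = -236 - 145 \sqrt{3 + \left(6 - 24\right) - \frac{2}{6 - 24}} = -236 - 145 \sqrt{3 - 18 - \frac{2}{-18}} = -236 - 145 \sqrt{3 - 18 - - \frac{1}{9}} = -236 - 145 \sqrt{3 - 18 + \frac{1}{9}} = -236 - 145 \sqrt{- \frac{134}{9}} = -236 - 145 \frac{i \sqrt{134}}{3} = -236 - \frac{145 i \sqrt{134}}{3}$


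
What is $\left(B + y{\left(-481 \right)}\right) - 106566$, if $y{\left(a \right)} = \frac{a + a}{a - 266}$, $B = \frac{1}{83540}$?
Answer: $- \frac{6650104792853}{62404380} \approx -1.0656 \cdot 10^{5}$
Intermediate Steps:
$B = \frac{1}{83540} \approx 1.197 \cdot 10^{-5}$
$y{\left(a \right)} = \frac{2 a}{-266 + a}$
$\left(B + y{\left(-481 \right)}\right) - 106566 = \left(\frac{1}{83540} + 2 \left(-481\right) \frac{1}{-266 - 481}\right) - 106566 = \left(\frac{1}{83540} + 2 \left(-481\right) \frac{1}{-747}\right) - 106566 = \left(\frac{1}{83540} + 2 \left(-481\right) \left(- \frac{1}{747}\right)\right) - 106566 = \left(\frac{1}{83540} + \frac{962}{747}\right) - 106566 = \frac{80366227}{62404380} - 106566 = - \frac{6650104792853}{62404380}$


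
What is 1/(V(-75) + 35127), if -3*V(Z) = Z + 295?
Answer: 3/105161 ≈ 2.8528e-5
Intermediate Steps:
V(Z) = -295/3 - Z/3 (V(Z) = -(Z + 295)/3 = -(295 + Z)/3 = -295/3 - Z/3)
1/(V(-75) + 35127) = 1/((-295/3 - 1/3*(-75)) + 35127) = 1/((-295/3 + 25) + 35127) = 1/(-220/3 + 35127) = 1/(105161/3) = 3/105161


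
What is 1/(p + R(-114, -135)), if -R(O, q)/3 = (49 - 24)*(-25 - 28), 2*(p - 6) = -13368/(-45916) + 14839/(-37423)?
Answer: 859157234/3420259679339 ≈ 0.00025120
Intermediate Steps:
p = 5109674189/859157234 (p = 6 + (-13368/(-45916) + 14839/(-37423))/2 = 6 + (-13368*(-1/45916) + 14839*(-1/37423))/2 = 6 + (3342/11479 - 14839/37423)/2 = 6 + (½)*(-45269215/429578617) = 6 - 45269215/859157234 = 5109674189/859157234 ≈ 5.9473)
R(O, q) = 3975 (R(O, q) = -3*(49 - 24)*(-25 - 28) = -75*(-53) = -3*(-1325) = 3975)
1/(p + R(-114, -135)) = 1/(5109674189/859157234 + 3975) = 1/(3420259679339/859157234) = 859157234/3420259679339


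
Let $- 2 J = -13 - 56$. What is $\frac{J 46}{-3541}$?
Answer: $- \frac{1587}{3541} \approx -0.44818$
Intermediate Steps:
$J = \frac{69}{2}$ ($J = - \frac{-13 - 56}{2} = \left(- \frac{1}{2}\right) \left(-69\right) = \frac{69}{2} \approx 34.5$)
$\frac{J 46}{-3541} = \frac{\frac{69}{2} \cdot 46}{-3541} = 1587 \left(- \frac{1}{3541}\right) = - \frac{1587}{3541}$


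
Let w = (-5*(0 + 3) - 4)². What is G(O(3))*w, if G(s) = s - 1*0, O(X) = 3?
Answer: 1083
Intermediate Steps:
G(s) = s (G(s) = s + 0 = s)
w = 361 (w = (-5*3 - 4)² = (-15 - 4)² = (-19)² = 361)
G(O(3))*w = 3*361 = 1083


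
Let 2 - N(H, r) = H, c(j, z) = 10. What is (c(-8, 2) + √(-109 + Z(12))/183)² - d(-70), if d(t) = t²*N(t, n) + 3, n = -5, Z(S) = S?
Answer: -11811670864/33489 + 20*I*√97/183 ≈ -3.527e+5 + 1.0764*I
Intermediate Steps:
N(H, r) = 2 - H
d(t) = 3 + t²*(2 - t) (d(t) = t²*(2 - t) + 3 = 3 + t²*(2 - t))
(c(-8, 2) + √(-109 + Z(12))/183)² - d(-70) = (10 + √(-109 + 12)/183)² - (3 + (-70)²*(2 - 1*(-70))) = (10 + √(-97)*(1/183))² - (3 + 4900*(2 + 70)) = (10 + (I*√97)*(1/183))² - (3 + 4900*72) = (10 + I*√97/183)² - (3 + 352800) = (10 + I*√97/183)² - 1*352803 = (10 + I*√97/183)² - 352803 = -352803 + (10 + I*√97/183)²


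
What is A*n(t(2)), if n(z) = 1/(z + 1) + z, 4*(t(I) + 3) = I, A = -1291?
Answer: 24529/6 ≈ 4088.2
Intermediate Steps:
t(I) = -3 + I/4
n(z) = z + 1/(1 + z) (n(z) = 1/(1 + z) + z = z + 1/(1 + z))
A*n(t(2)) = -1291*(1 + (-3 + (¼)*2) + (-3 + (¼)*2)²)/(1 + (-3 + (¼)*2)) = -1291*(1 + (-3 + ½) + (-3 + ½)²)/(1 + (-3 + ½)) = -1291*(1 - 5/2 + (-5/2)²)/(1 - 5/2) = -1291*(1 - 5/2 + 25/4)/(-3/2) = -(-2582)*19/(3*4) = -1291*(-19/6) = 24529/6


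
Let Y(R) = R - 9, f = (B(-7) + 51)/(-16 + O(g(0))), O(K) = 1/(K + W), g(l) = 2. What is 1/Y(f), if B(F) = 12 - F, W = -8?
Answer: -97/1293 ≈ -0.075019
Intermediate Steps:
O(K) = 1/(-8 + K) (O(K) = 1/(K - 8) = 1/(-8 + K))
f = -420/97 (f = ((12 - 1*(-7)) + 51)/(-16 + 1/(-8 + 2)) = ((12 + 7) + 51)/(-16 + 1/(-6)) = (19 + 51)/(-16 - ⅙) = 70/(-97/6) = 70*(-6/97) = -420/97 ≈ -4.3299)
Y(R) = -9 + R
1/Y(f) = 1/(-9 - 420/97) = 1/(-1293/97) = -97/1293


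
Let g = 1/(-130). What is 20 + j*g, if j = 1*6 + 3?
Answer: 2591/130 ≈ 19.931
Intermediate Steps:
j = 9 (j = 6 + 3 = 9)
g = -1/130 (g = 1*(-1/130) = -1/130 ≈ -0.0076923)
20 + j*g = 20 + 9*(-1/130) = 20 - 9/130 = 2591/130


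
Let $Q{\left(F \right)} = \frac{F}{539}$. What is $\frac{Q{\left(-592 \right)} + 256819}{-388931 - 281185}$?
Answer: $- \frac{138424849}{361192524} \approx -0.38324$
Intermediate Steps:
$Q{\left(F \right)} = \frac{F}{539}$ ($Q{\left(F \right)} = F \frac{1}{539} = \frac{F}{539}$)
$\frac{Q{\left(-592 \right)} + 256819}{-388931 - 281185} = \frac{\frac{1}{539} \left(-592\right) + 256819}{-388931 - 281185} = \frac{- \frac{592}{539} + 256819}{-670116} = \frac{138424849}{539} \left(- \frac{1}{670116}\right) = - \frac{138424849}{361192524}$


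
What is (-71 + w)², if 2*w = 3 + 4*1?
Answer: 18225/4 ≈ 4556.3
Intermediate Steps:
w = 7/2 (w = (3 + 4*1)/2 = (3 + 4)/2 = (½)*7 = 7/2 ≈ 3.5000)
(-71 + w)² = (-71 + 7/2)² = (-135/2)² = 18225/4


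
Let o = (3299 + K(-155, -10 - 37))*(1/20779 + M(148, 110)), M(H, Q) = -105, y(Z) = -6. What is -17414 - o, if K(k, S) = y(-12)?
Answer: 6822802136/20779 ≈ 3.2835e+5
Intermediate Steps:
K(k, S) = -6
o = -7184647642/20779 (o = (3299 - 6)*(1/20779 - 105) = 3293*(1/20779 - 105) = 3293*(-2181794/20779) = -7184647642/20779 ≈ -3.4577e+5)
-17414 - o = -17414 - 1*(-7184647642/20779) = -17414 + 7184647642/20779 = 6822802136/20779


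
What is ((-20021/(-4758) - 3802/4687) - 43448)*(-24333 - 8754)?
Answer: 10685414265514213/7433582 ≈ 1.4375e+9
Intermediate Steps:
((-20021/(-4758) - 3802/4687) - 43448)*(-24333 - 8754) = ((-20021*(-1/4758) - 3802*1/4687) - 43448)*(-33087) = ((20021/4758 - 3802/4687) - 43448)*(-33087) = (75748511/22300746 - 43448)*(-33087) = -968847063697/22300746*(-33087) = 10685414265514213/7433582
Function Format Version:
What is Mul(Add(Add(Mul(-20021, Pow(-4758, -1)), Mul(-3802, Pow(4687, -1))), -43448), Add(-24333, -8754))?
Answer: Rational(10685414265514213, 7433582) ≈ 1.4375e+9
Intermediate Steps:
Mul(Add(Add(Mul(-20021, Pow(-4758, -1)), Mul(-3802, Pow(4687, -1))), -43448), Add(-24333, -8754)) = Mul(Add(Add(Mul(-20021, Rational(-1, 4758)), Mul(-3802, Rational(1, 4687))), -43448), -33087) = Mul(Add(Add(Rational(20021, 4758), Rational(-3802, 4687)), -43448), -33087) = Mul(Add(Rational(75748511, 22300746), -43448), -33087) = Mul(Rational(-968847063697, 22300746), -33087) = Rational(10685414265514213, 7433582)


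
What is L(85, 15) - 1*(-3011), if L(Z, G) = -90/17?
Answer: 51097/17 ≈ 3005.7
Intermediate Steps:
L(Z, G) = -90/17 (L(Z, G) = -90*1/17 = -90/17)
L(85, 15) - 1*(-3011) = -90/17 - 1*(-3011) = -90/17 + 3011 = 51097/17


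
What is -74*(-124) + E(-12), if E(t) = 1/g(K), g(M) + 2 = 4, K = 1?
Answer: 18353/2 ≈ 9176.5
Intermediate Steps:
g(M) = 2 (g(M) = -2 + 4 = 2)
E(t) = ½ (E(t) = 1/2 = ½)
-74*(-124) + E(-12) = -74*(-124) + ½ = 9176 + ½ = 18353/2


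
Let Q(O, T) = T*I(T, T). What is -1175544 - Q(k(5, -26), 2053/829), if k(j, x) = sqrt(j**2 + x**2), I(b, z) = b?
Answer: -807886248913/687241 ≈ -1.1756e+6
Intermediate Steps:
Q(O, T) = T**2 (Q(O, T) = T*T = T**2)
-1175544 - Q(k(5, -26), 2053/829) = -1175544 - (2053/829)**2 = -1175544 - 1*4214809/687241 = -1175544 - 4214809/687241 = -807886248913/687241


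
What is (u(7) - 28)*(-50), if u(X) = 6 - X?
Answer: 1450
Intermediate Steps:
(u(7) - 28)*(-50) = ((6 - 1*7) - 28)*(-50) = ((6 - 7) - 28)*(-50) = (-1 - 28)*(-50) = -29*(-50) = 1450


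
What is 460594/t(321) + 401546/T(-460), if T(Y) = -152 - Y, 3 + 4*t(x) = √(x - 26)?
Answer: 41299945/2002 + 921188*√295/143 ≈ 1.3127e+5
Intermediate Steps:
t(x) = -¾ + √(-26 + x)/4 (t(x) = -¾ + √(x - 26)/4 = -¾ + √(-26 + x)/4)
460594/t(321) + 401546/T(-460) = 460594/(-¾ + √(-26 + 321)/4) + 401546/(-152 - 1*(-460)) = 460594/(-¾ + √295/4) + 401546/(-152 + 460) = 460594/(-¾ + √295/4) + 401546/308 = 460594/(-¾ + √295/4) + 401546*(1/308) = 460594/(-¾ + √295/4) + 200773/154 = 200773/154 + 460594/(-¾ + √295/4)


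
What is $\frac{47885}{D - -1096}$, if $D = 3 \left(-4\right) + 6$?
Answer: $\frac{9577}{218} \approx 43.931$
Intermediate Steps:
$D = -6$ ($D = -12 + 6 = -6$)
$\frac{47885}{D - -1096} = \frac{47885}{-6 - -1096} = \frac{47885}{-6 + 1096} = \frac{47885}{1090} = 47885 \cdot \frac{1}{1090} = \frac{9577}{218}$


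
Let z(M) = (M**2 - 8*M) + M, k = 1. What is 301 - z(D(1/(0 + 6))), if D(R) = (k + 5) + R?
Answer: 11021/36 ≈ 306.14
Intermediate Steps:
D(R) = 6 + R (D(R) = (1 + 5) + R = 6 + R)
z(M) = M**2 - 7*M
301 - z(D(1/(0 + 6))) = 301 - (6 + 1/(0 + 6))*(-7 + (6 + 1/(0 + 6))) = 301 - (6 + 1/6)*(-7 + (6 + 1/6)) = 301 - 37*(-7 + 37/6)/6 = 301 - 37*(-5)/(6*6) = 301 - 1*(-185/36) = 301 + 185/36 = 11021/36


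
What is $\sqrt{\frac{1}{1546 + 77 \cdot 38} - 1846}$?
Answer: $\frac{i \sqrt{9229437698}}{2236} \approx 42.965 i$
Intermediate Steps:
$\sqrt{\frac{1}{1546 + 77 \cdot 38} - 1846} = \sqrt{\frac{1}{1546 + 2926} - 1846} = \sqrt{\frac{1}{4472} - 1846} = \sqrt{- \frac{8255311}{4472}} = \frac{i \sqrt{9229437698}}{2236}$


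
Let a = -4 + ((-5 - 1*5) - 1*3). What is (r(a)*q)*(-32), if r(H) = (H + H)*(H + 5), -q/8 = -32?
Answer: -3342336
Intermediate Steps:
q = 256 (q = -8*(-32) = 256)
a = -17 (a = -4 + ((-5 - 5) - 3) = -4 + (-10 - 3) = -4 - 13 = -17)
r(H) = 2*H*(5 + H) (r(H) = (2*H)*(5 + H) = 2*H*(5 + H))
(r(a)*q)*(-32) = ((2*(-17)*(5 - 17))*256)*(-32) = ((2*(-17)*(-12))*256)*(-32) = (408*256)*(-32) = 104448*(-32) = -3342336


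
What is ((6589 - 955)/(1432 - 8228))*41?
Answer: -115497/3398 ≈ -33.990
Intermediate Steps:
((6589 - 955)/(1432 - 8228))*41 = (5634/(-6796))*41 = (5634*(-1/6796))*41 = -2817/3398*41 = -115497/3398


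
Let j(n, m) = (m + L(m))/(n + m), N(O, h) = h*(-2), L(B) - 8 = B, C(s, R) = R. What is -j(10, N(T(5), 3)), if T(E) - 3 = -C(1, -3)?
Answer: 1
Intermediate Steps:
L(B) = 8 + B
T(E) = 6 (T(E) = 3 - 1*(-3) = 3 + 3 = 6)
N(O, h) = -2*h
j(n, m) = (8 + 2*m)/(m + n) (j(n, m) = (m + (8 + m))/(n + m) = (8 + 2*m)/(m + n))
-j(10, N(T(5), 3)) = -2*(4 - 2*3)/(-2*3 + 10) = -2*(4 - 6)/(-6 + 10) = -2*(-2)/4 = -1*(-1) = 1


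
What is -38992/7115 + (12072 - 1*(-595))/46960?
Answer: -348187723/66824080 ≈ -5.2105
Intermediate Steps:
-38992/7115 + (12072 - 1*(-595))/46960 = -38992*1/7115 + (12072 + 595)*(1/46960) = -38992/7115 + 12667*(1/46960) = -38992/7115 + 12667/46960 = -348187723/66824080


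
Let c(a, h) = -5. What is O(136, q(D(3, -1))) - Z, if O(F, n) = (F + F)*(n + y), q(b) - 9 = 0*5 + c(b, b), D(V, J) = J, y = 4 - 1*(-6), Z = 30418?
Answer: -26610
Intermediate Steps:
y = 10 (y = 4 + 6 = 10)
q(b) = 4 (q(b) = 9 + (0*5 - 5) = 9 + (0 - 5) = 9 - 5 = 4)
O(F, n) = 2*F*(10 + n) (O(F, n) = (F + F)*(n + 10) = (2*F)*(10 + n) = 2*F*(10 + n))
O(136, q(D(3, -1))) - Z = 2*136*(10 + 4) - 1*30418 = 2*136*14 - 30418 = 3808 - 30418 = -26610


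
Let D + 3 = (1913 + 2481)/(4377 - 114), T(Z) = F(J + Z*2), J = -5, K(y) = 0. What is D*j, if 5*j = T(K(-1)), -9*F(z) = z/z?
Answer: 1679/38367 ≈ 0.043762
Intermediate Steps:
F(z) = -⅑ (F(z) = -z/(9*z) = -⅑*1 = -⅑)
T(Z) = -⅑
D = -8395/4263 (D = -3 + (1913 + 2481)/(4377 - 114) = -3 + 4394/4263 = -8395/4263 ≈ -1.9693)
j = -1/45 (j = (⅕)*(-⅑) = -1/45 ≈ -0.022222)
D*j = -8395/4263*(-1/45) = 1679/38367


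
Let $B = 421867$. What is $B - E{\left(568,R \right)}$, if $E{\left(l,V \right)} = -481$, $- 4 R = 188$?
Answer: $422348$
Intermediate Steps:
$R = -47$ ($R = \left(- \frac{1}{4}\right) 188 = -47$)
$B - E{\left(568,R \right)} = 421867 - -481 = 421867 + 481 = 422348$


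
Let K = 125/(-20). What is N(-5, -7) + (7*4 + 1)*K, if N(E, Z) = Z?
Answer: -753/4 ≈ -188.25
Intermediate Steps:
K = -25/4 (K = 125*(-1/20) = -25/4 ≈ -6.2500)
N(-5, -7) + (7*4 + 1)*K = -7 + (7*4 + 1)*(-25/4) = -7 + (28 + 1)*(-25/4) = -7 + 29*(-25/4) = -7 - 725/4 = -753/4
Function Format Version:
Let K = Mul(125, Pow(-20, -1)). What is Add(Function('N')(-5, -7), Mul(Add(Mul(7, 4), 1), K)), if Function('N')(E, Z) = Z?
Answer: Rational(-753, 4) ≈ -188.25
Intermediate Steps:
K = Rational(-25, 4) (K = Mul(125, Rational(-1, 20)) = Rational(-25, 4) ≈ -6.2500)
Add(Function('N')(-5, -7), Mul(Add(Mul(7, 4), 1), K)) = Add(-7, Mul(Add(Mul(7, 4), 1), Rational(-25, 4))) = Add(-7, Mul(Add(28, 1), Rational(-25, 4))) = Add(-7, Mul(29, Rational(-25, 4))) = Add(-7, Rational(-725, 4)) = Rational(-753, 4)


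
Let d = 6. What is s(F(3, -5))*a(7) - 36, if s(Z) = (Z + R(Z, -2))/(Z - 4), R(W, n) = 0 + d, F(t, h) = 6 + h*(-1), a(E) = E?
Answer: -19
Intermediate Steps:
F(t, h) = 6 - h
R(W, n) = 6 (R(W, n) = 0 + 6 = 6)
s(Z) = (6 + Z)/(-4 + Z) (s(Z) = (Z + 6)/(Z - 4) = (6 + Z)/(-4 + Z))
s(F(3, -5))*a(7) - 36 = ((6 + (6 - 1*(-5)))/(-4 + (6 - 1*(-5))))*7 - 36 = ((6 + (6 + 5))/(-4 + (6 + 5)))*7 - 36 = ((6 + 11)/(-4 + 11))*7 - 36 = (17/7)*7 - 36 = 17 - 36 = -19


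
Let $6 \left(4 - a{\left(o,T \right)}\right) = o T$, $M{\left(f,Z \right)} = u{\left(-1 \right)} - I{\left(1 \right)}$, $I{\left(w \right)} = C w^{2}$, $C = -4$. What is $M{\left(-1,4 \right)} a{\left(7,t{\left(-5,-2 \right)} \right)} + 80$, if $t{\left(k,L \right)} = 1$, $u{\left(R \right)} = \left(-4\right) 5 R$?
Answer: $148$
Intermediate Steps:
$I{\left(w \right)} = - 4 w^{2}$
$u{\left(R \right)} = - 20 R$
$M{\left(f,Z \right)} = 24$ ($M{\left(f,Z \right)} = \left(-20\right) \left(-1\right) - - 4 \cdot 1^{2} = 20 - \left(-4\right) 1 = 20 - -4 = 20 + 4 = 24$)
$a{\left(o,T \right)} = 4 - \frac{T o}{6}$ ($a{\left(o,T \right)} = 4 - \frac{o T}{6} = 4 - \frac{T o}{6}$)
$M{\left(-1,4 \right)} a{\left(7,t{\left(-5,-2 \right)} \right)} + 80 = 24 \left(4 - \frac{1}{6} \cdot 7\right) + 80 = 24 \left(4 - \frac{7}{6}\right) + 80 = 24 \cdot \frac{17}{6} + 80 = 68 + 80 = 148$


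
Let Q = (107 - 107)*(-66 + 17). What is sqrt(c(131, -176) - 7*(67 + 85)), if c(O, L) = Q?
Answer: 2*I*sqrt(266) ≈ 32.619*I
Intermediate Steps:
Q = 0 (Q = 0*(-49) = 0)
c(O, L) = 0
sqrt(c(131, -176) - 7*(67 + 85)) = sqrt(0 - 7*(67 + 85)) = sqrt(0 - 7*152) = sqrt(0 - 1064) = sqrt(-1064) = 2*I*sqrt(266)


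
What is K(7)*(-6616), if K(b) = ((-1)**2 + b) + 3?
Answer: -72776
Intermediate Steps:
K(b) = 4 + b (K(b) = (1 + b) + 3 = 4 + b)
K(7)*(-6616) = (4 + 7)*(-6616) = 11*(-6616) = -72776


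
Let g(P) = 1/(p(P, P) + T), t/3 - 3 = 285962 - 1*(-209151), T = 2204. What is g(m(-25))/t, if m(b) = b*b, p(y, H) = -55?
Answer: 1/3192012852 ≈ 3.1328e-10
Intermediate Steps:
m(b) = b**2
t = 1485348 (t = 9 + 3*(285962 - 1*(-209151)) = 9 + 3*(285962 + 209151) = 9 + 3*495113 = 9 + 1485339 = 1485348)
g(P) = 1/2149 (g(P) = 1/(-55 + 2204) = 1/2149)
g(m(-25))/t = (1/2149)/1485348 = (1/2149)*(1/1485348) = 1/3192012852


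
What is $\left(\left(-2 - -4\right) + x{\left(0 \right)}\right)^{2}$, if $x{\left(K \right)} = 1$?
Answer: $9$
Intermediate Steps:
$\left(\left(-2 - -4\right) + x{\left(0 \right)}\right)^{2} = \left(\left(-2 - -4\right) + 1\right)^{2} = \left(\left(-2 + 4\right) + 1\right)^{2} = \left(2 + 1\right)^{2} = 3^{2} = 9$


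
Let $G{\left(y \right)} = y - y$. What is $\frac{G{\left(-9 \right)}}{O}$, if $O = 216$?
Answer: $0$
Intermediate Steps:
$G{\left(y \right)} = 0$
$\frac{G{\left(-9 \right)}}{O} = \frac{0}{216} = 0 \cdot \frac{1}{216} = 0$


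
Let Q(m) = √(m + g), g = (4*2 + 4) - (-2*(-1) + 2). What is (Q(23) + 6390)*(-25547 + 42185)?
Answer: 106316820 + 16638*√31 ≈ 1.0641e+8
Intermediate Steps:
g = 8 (g = (8 + 4) - (2 + 2) = 12 - 1*4 = 12 - 4 = 8)
Q(m) = √(8 + m) (Q(m) = √(m + 8) = √(8 + m))
(Q(23) + 6390)*(-25547 + 42185) = (√(8 + 23) + 6390)*(-25547 + 42185) = (√31 + 6390)*16638 = (6390 + √31)*16638 = 106316820 + 16638*√31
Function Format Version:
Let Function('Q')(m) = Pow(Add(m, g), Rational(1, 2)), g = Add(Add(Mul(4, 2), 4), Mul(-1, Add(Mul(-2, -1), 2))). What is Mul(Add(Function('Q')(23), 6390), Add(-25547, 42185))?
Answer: Add(106316820, Mul(16638, Pow(31, Rational(1, 2)))) ≈ 1.0641e+8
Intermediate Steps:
g = 8 (g = Add(Add(8, 4), Mul(-1, Add(2, 2))) = Add(12, Mul(-1, 4)) = Add(12, -4) = 8)
Function('Q')(m) = Pow(Add(8, m), Rational(1, 2)) (Function('Q')(m) = Pow(Add(m, 8), Rational(1, 2)) = Pow(Add(8, m), Rational(1, 2)))
Mul(Add(Function('Q')(23), 6390), Add(-25547, 42185)) = Mul(Add(Pow(Add(8, 23), Rational(1, 2)), 6390), Add(-25547, 42185)) = Mul(Add(Pow(31, Rational(1, 2)), 6390), 16638) = Mul(Add(6390, Pow(31, Rational(1, 2))), 16638) = Add(106316820, Mul(16638, Pow(31, Rational(1, 2))))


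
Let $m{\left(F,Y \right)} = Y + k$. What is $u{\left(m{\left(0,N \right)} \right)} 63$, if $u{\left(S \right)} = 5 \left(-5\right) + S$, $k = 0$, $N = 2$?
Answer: $-1449$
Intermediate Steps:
$m{\left(F,Y \right)} = Y$ ($m{\left(F,Y \right)} = Y + 0 = Y$)
$u{\left(S \right)} = -25 + S$
$u{\left(m{\left(0,N \right)} \right)} 63 = \left(-25 + 2\right) 63 = \left(-23\right) 63 = -1449$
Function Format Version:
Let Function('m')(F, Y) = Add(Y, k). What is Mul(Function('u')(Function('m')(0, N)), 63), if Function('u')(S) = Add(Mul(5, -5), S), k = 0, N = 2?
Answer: -1449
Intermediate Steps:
Function('m')(F, Y) = Y (Function('m')(F, Y) = Add(Y, 0) = Y)
Function('u')(S) = Add(-25, S)
Mul(Function('u')(Function('m')(0, N)), 63) = Mul(Add(-25, 2), 63) = Mul(-23, 63) = -1449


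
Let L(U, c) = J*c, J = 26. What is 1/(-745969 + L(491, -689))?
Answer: -1/763883 ≈ -1.3091e-6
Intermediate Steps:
L(U, c) = 26*c
1/(-745969 + L(491, -689)) = 1/(-745969 + 26*(-689)) = 1/(-745969 - 17914) = 1/(-763883) = -1/763883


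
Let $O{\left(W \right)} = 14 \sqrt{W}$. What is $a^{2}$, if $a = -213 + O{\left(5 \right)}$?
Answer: $46349 - 5964 \sqrt{5} \approx 33013.0$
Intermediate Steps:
$a = -213 + 14 \sqrt{5} \approx -181.7$
$a^{2} = \left(-213 + 14 \sqrt{5}\right)^{2}$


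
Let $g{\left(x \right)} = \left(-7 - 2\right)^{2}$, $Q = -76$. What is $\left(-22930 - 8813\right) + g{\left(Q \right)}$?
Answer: $-31662$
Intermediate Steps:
$g{\left(x \right)} = 81$ ($g{\left(x \right)} = \left(-9\right)^{2} = 81$)
$\left(-22930 - 8813\right) + g{\left(Q \right)} = \left(-22930 - 8813\right) + 81 = -31743 + 81 = -31662$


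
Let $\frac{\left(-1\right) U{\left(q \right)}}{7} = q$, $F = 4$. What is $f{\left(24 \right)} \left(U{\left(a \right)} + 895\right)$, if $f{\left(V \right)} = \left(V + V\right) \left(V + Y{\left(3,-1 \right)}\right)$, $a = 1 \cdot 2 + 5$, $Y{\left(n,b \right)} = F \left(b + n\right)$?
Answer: $1299456$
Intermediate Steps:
$Y{\left(n,b \right)} = 4 b + 4 n$ ($Y{\left(n,b \right)} = 4 \left(b + n\right) = 4 b + 4 n$)
$a = 7$ ($a = 2 + 5 = 7$)
$U{\left(q \right)} = - 7 q$
$f{\left(V \right)} = 2 V \left(8 + V\right)$ ($f{\left(V \right)} = \left(V + V\right) \left(V + \left(4 \left(-1\right) + 4 \cdot 3\right)\right) = 2 V \left(V + \left(-4 + 12\right)\right) = 2 V \left(V + 8\right) = 2 V \left(8 + V\right)$)
$f{\left(24 \right)} \left(U{\left(a \right)} + 895\right) = 2 \cdot 24 \left(8 + 24\right) \left(\left(-7\right) 7 + 895\right) = 2 \cdot 24 \cdot 32 \left(-49 + 895\right) = 1536 \cdot 846 = 1299456$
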